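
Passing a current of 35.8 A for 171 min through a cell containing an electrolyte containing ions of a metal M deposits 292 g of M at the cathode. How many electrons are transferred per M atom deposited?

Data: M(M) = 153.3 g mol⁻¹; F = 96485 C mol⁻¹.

2

Q = I·t = 35.80 A × 10260 s = 367300 C, so n(e⁻) = 367300/96485 = 3.807 mol.
n(M) deposited = 292 / 153.3 = 1.905 mol.
Electrons per atom = n(e⁻)/n(M) = 3.807 / 1.905 = 2.00 ≈ 2, so the ion is M²⁺.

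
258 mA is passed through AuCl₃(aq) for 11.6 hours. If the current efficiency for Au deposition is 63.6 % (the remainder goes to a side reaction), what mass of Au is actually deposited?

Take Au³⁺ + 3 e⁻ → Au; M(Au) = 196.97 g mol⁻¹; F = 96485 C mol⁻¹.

Q = I·t = 0.2580 × 41760 = 10770 C.
n(e⁻) = 10770/96485 = 0.1117 mol; theoretically n(Au) = 0.1117/3 = 0.03722 mol, m_theo = 7.332 g.
At 63.6 % efficiency, m_actual = 0.636 × 7.332 = 4.66 g.

4.66 g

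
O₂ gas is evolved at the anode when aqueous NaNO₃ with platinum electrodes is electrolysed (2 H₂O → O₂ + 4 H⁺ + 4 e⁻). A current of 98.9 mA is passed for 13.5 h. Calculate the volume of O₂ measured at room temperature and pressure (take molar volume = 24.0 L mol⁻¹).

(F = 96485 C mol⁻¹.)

0.299 L

Q = I·t = 0.09890 A × 48600 s = 4807 C.
n(e⁻) = Q/F = 4807 / 96485 = 0.04982 mol.
4 electrons are transferred per O₂ molecule, so n(O₂) = 0.04982 / 4 = 0.01245 mol.
V = n × V_m = 0.01245 × 24.0 = 0.299 L.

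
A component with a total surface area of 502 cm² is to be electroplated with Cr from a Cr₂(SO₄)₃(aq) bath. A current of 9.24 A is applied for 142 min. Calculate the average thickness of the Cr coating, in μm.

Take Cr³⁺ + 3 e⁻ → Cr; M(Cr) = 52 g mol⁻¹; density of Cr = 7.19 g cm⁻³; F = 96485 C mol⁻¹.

Q = I·t = 9.240 × 8520.0 = 78720 C; n(e⁻) = 0.8159 mol.
n(Cr) = n(e⁻)/3 = 0.2720 mol, so m = 0.2720 × 52 = 14.14 g.
Volume = m/ρ = 14.14 / 7.19 = 1.967 cm³.
Thickness = V/A = 1.967 / 502 = 0.00392 cm = 39.2 μm.

39.2 μm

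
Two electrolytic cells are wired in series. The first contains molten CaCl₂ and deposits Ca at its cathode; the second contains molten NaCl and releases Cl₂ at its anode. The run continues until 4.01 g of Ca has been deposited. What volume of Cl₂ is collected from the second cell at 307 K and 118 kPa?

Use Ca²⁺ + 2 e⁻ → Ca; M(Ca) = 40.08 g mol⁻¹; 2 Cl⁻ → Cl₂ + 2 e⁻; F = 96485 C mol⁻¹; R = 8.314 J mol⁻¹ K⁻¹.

n(Ca) = 4.01 / 40.08 = 0.1000 mol, so n(e⁻) = 2 × 0.1000 = 0.2001 mol.
The cells are in series, so the same 0.2001 mol of electrons passes through the second cell.
2 Cl⁻ → Cl₂ + 2 e⁻ — 2 mol e⁻ per mol Cl₂, so n(Cl₂) = 0.2001/2 = 0.1000 mol.
V = nRT/P = (0.1000 × 8.314 × 307) / (118 × 10³) = 0.00216 m³ = 2.16 L.

2.16 L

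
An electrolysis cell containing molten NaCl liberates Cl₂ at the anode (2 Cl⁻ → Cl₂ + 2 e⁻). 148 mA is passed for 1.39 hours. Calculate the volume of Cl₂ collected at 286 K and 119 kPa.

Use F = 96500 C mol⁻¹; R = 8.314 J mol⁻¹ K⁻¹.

0.0767 L

Q = I·t = 0.1480 A × 5004.0 s = 740.6 C.
n(e⁻) = Q/F = 740.6 / 96500 = 0.007675 mol.
2 electrons are transferred per Cl₂ molecule, so n(Cl₂) = 0.007675 / 2 = 0.003837 mol.
V = nRT/P = (0.003837 × 8.314 × 286) / (119 × 10³ Pa) = 7.67 × 10⁻⁵ m³ = 0.0767 L.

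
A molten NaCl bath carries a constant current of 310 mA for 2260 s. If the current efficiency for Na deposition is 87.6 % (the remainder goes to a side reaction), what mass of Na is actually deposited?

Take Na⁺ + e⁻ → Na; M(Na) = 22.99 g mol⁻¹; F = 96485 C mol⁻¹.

0.146 g

Q = I·t = 0.3100 × 2260.0 = 700.6 C.
n(e⁻) = 700.6/96485 = 0.007261 mol; theoretically n(Na) = 0.007261/1 = 0.007261 mol, m_theo = 0.1669 g.
At 87.6 % efficiency, m_actual = 0.876 × 0.1669 = 0.146 g.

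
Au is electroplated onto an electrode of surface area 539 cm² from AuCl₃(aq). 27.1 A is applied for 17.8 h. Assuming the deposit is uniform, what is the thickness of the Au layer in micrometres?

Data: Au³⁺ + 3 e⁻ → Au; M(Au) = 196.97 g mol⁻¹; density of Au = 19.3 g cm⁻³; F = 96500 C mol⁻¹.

Q = I·t = 27.10 × 64080 = 1737000 C; n(e⁻) = 18.00 mol.
n(Au) = n(e⁻)/3 = 5.999 mol, so m = 5.999 × 196.97 = 1182 g.
Volume = m/ρ = 1182 / 19.3 = 61.22 cm³.
Thickness = V/A = 61.22 / 539 = 0.114 cm = 1140 μm.

1140 μm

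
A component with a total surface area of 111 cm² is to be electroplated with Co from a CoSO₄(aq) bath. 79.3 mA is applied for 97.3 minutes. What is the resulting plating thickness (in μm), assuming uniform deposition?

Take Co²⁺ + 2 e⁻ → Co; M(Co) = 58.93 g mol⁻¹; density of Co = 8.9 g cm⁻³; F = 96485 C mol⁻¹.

Q = I·t = 0.07930 × 5838.0 = 463.0 C; n(e⁻) = 0.004798 mol.
n(Co) = n(e⁻)/2 = 0.002399 mol, so m = 0.002399 × 58.93 = 0.1414 g.
Volume = m/ρ = 0.1414 / 8.9 = 0.01589 cm³.
Thickness = V/A = 0.01589 / 111 = 1.43 × 10⁻⁴ cm = 1.43 μm.

1.43 μm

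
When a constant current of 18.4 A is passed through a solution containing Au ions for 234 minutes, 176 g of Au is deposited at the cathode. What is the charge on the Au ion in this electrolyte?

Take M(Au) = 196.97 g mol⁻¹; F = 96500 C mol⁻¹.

+3

Q = I·t = 18.40 A × 14040 s = 258300 C, so n(e⁻) = 258300/96500 = 2.677 mol.
n(Au) deposited = 176 / 196.97 = 0.8935 mol.
Electrons per atom = n(e⁻)/n(Au) = 2.677 / 0.8935 = 3.00 ≈ 3, so the ion is Au³⁺.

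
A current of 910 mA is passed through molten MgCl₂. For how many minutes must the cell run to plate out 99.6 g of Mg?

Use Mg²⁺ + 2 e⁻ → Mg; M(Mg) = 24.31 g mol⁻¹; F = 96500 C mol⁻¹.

14500 min

n(Mg) = m/M = 99.6 / 24.31 = 4.097 mol.
Each Mg atom requires 2 electrons, so n(e⁻) = 2 × 4.097 = 8.194 mol.
Q = n(e⁻)·F = 8.194 × 96500 = 790700 C.
t = Q/I = 790700 / 0.9100 A = 868900 s = 14500 min.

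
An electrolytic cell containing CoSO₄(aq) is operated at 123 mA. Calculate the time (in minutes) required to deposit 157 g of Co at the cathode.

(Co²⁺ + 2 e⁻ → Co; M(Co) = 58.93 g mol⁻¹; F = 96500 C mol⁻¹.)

n(Co) = m/M = 157 / 58.93 = 2.664 mol.
Each Co atom requires 2 electrons, so n(e⁻) = 2 × 2.664 = 5.328 mol.
Q = n(e⁻)·F = 5.328 × 96500 = 514200 C.
t = Q/I = 514200 / 0.1230 A = 4180000 s = 69700 min.

69700 min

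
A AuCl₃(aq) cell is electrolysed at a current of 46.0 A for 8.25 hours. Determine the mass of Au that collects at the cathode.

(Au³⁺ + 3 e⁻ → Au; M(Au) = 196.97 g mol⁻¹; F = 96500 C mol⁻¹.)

930 g

Q = I·t = 46.00 A × 29700 s = 1366000 C.
n(e⁻) = Q/F = 1366000 / 96500 = 14.16 mol.
Au³⁺ + 3 e⁻ → Au, so n(Au) = n(e⁻)/3 = 4.719 mol.
m = n·M = 4.719 × 196.97 = 930 g.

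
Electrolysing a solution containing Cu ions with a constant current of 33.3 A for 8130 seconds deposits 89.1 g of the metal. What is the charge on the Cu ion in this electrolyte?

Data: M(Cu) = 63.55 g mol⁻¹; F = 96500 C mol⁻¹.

Q = I·t = 33.30 A × 8130.0 s = 270700 C, so n(e⁻) = 270700/96500 = 2.805 mol.
n(Cu) deposited = 89.1 / 63.55 = 1.402 mol.
Electrons per atom = n(e⁻)/n(Cu) = 2.805 / 1.402 = 2.00 ≈ 2, so the ion is Cu²⁺.

+2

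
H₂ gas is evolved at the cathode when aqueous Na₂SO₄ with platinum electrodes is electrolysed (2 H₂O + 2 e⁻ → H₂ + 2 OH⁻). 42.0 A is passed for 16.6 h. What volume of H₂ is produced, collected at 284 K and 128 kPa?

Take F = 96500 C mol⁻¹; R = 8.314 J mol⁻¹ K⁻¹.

Q = I·t = 42.00 A × 59760 s = 2510000 C.
n(e⁻) = Q/F = 2510000 / 96500 = 26.01 mol.
2 electrons are transferred per H₂ molecule, so n(H₂) = 26.01 / 2 = 13.00 mol.
V = nRT/P = (13.00 × 8.314 × 284) / (128 × 10³ Pa) = 0.240 m³ = 240 L.

240 L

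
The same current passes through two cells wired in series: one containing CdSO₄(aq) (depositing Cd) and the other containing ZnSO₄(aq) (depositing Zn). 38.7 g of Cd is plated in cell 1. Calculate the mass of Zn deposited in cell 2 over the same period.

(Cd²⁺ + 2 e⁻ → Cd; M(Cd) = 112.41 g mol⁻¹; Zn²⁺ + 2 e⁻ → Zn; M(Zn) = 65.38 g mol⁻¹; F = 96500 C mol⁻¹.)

n(Cd) = 38.7 / 112.41 = 0.3443 mol.
Since Cd²⁺ + 2 e⁻ → Cd, n(e⁻) passed = 2 × 0.3443 = 0.6886 mol.
Cells in series carry the same charge, so the same 0.6886 mol of electrons passes through cell 2.
Zn²⁺ + 2 e⁻ → Zn, so n(Zn) = 0.6886 / 2 = 0.3443 mol.
m(Zn) = 0.3443 × 65.38 = 22.5 g.

22.5 g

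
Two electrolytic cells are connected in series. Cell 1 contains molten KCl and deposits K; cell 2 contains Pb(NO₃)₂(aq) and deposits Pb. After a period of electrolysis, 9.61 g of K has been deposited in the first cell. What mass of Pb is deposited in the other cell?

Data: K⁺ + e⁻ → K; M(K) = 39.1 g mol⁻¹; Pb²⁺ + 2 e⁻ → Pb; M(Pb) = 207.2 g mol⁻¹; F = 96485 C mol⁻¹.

25.5 g

n(K) = 9.61 / 39.1 = 0.2458 mol.
Since K⁺ + e⁻ → K, n(e⁻) passed = 1 × 0.2458 = 0.2458 mol.
Cells in series carry the same charge, so the same 0.2458 mol of electrons passes through cell 2.
Pb²⁺ + 2 e⁻ → Pb, so n(Pb) = 0.2458 / 2 = 0.1229 mol.
m(Pb) = 0.1229 × 207.2 = 25.5 g.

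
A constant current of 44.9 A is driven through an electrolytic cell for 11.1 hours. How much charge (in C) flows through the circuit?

1.79 × 10⁶ C

Q = I·t = 44.90 A × 39960 s = 1.79 × 10⁶ C.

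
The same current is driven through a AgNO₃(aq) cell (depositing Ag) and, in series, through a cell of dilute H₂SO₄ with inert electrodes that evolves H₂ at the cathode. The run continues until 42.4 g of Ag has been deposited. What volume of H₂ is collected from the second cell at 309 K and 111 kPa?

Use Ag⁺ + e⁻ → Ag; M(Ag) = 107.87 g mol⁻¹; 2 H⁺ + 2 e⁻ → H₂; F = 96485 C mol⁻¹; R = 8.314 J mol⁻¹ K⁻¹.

n(Ag) = 42.4 / 107.87 = 0.3931 mol, so n(e⁻) = 1 × 0.3931 = 0.3931 mol.
The cells are in series, so the same 0.3931 mol of electrons passes through the second cell.
2 H⁺ + 2 e⁻ → H₂ — 2 mol e⁻ per mol H₂, so n(H₂) = 0.3931/2 = 0.1965 mol.
V = nRT/P = (0.1965 × 8.314 × 309) / (111 × 10³) = 0.00455 m³ = 4.55 L.

4.55 L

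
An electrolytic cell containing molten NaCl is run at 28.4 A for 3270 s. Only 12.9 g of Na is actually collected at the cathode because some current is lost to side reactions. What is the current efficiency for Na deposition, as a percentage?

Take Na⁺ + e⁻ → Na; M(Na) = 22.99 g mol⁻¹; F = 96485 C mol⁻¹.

58.3 %

Q = I·t = 28.40 × 3270.0 = 92870 C; n(e⁻) = 92870/96485 = 0.9625 mol.
Theoretical n(Na) = n(e⁻)/1 = 0.9625 mol, i.e. m_theo = 0.9625 × 22.99 = 22.13 g.
Efficiency = m_actual / m_theo = 12.9 / 22.13 = 58.3 %.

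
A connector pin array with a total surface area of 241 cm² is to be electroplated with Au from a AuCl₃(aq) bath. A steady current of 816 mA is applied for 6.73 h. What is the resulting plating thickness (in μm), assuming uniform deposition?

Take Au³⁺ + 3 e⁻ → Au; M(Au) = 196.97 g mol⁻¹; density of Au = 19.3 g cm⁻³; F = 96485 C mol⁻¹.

Q = I·t = 0.8160 × 24228 = 19770 C; n(e⁻) = 0.2049 mol.
n(Au) = n(e⁻)/3 = 0.06830 mol, so m = 0.06830 × 196.97 = 13.45 g.
Volume = m/ρ = 13.45 / 19.3 = 0.6971 cm³.
Thickness = V/A = 0.6971 / 241 = 0.00289 cm = 28.9 μm.

28.9 μm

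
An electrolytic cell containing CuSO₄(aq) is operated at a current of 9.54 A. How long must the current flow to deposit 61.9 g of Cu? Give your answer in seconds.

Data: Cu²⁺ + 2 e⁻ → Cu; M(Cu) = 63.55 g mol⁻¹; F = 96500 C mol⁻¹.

n(Cu) = m/M = 61.9 / 63.55 = 0.9740 mol.
Each Cu atom requires 2 electrons, so n(e⁻) = 2 × 0.9740 = 1.948 mol.
Q = n(e⁻)·F = 1.948 × 96500 = 188000 C.
t = Q/I = 188000 / 9.540 A = 19710 s.

19700 s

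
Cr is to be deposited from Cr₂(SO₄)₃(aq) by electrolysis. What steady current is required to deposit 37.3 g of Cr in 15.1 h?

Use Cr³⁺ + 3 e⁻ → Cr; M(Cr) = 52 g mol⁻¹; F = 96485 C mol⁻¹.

3.82 A

n(Cr) = 37.3 / 52 = 0.7173 mol.
n(e⁻) = 3 × 0.7173 = 2.152 mol.
Q = n(e⁻)·F = 2.152 × 96485 = 207600 C.
I = Q/t = 207600 / 54360 s = 3.82 A.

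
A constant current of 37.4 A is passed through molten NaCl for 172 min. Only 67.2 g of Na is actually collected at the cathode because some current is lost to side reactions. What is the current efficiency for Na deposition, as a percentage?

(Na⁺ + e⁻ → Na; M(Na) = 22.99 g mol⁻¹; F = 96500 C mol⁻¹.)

73.1 %

Q = I·t = 37.40 × 10320 = 386000 C; n(e⁻) = 386000/96500 = 4.000 mol.
Theoretical n(Na) = n(e⁻)/1 = 4.000 mol, i.e. m_theo = 4.000 × 22.99 = 91.95 g.
Efficiency = m_actual / m_theo = 67.2 / 91.95 = 73.1 %.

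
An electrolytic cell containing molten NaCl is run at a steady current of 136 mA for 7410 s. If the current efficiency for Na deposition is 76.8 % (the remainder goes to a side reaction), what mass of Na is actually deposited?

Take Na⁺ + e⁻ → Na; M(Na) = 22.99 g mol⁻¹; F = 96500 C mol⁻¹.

Q = I·t = 0.1360 × 7410.0 = 1008 C.
n(e⁻) = 1008/96500 = 0.01044 mol; theoretically n(Na) = 0.01044/1 = 0.01044 mol, m_theo = 0.2401 g.
At 76.8 % efficiency, m_actual = 0.768 × 0.2401 = 0.184 g.

0.184 g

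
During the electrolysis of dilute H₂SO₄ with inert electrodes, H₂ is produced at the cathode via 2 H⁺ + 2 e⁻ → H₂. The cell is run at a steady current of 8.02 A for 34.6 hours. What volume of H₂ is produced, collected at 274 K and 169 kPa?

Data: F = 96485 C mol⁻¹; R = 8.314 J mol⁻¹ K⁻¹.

69.8 L

Q = I·t = 8.020 A × 124560 s = 999000 C.
n(e⁻) = Q/F = 999000 / 96485 = 10.35 mol.
2 electrons are transferred per H₂ molecule, so n(H₂) = 10.35 / 2 = 5.177 mol.
V = nRT/P = (5.177 × 8.314 × 274) / (169 × 10³ Pa) = 0.0698 m³ = 69.8 L.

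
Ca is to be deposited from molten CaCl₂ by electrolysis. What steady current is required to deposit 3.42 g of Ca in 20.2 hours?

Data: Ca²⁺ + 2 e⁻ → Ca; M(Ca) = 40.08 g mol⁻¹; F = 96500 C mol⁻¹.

0.226 A

n(Ca) = 3.42 / 40.08 = 0.08533 mol.
n(e⁻) = 2 × 0.08533 = 0.1707 mol.
Q = n(e⁻)·F = 0.1707 × 96500 = 16470 C.
I = Q/t = 16470 / 72720 s = 0.226 A.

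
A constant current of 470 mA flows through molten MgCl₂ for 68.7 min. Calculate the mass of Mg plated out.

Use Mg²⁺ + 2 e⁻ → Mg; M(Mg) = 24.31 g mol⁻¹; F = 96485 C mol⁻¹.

Q = I·t = 0.4700 A × 4122.0 s = 1937 C.
n(e⁻) = Q/F = 1937 / 96485 = 0.02008 mol.
Mg²⁺ + 2 e⁻ → Mg, so n(Mg) = n(e⁻)/2 = 0.01004 mol.
m = n·M = 0.01004 × 24.31 = 0.244 g.

0.244 g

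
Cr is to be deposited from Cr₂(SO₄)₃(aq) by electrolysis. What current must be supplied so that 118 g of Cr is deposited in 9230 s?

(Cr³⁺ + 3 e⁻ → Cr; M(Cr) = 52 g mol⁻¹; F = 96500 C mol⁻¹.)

71.2 A

n(Cr) = 118 / 52 = 2.269 mol.
n(e⁻) = 3 × 2.269 = 6.808 mol.
Q = n(e⁻)·F = 6.808 × 96500 = 656900 C.
I = Q/t = 656900 / 9230.0 s = 71.2 A.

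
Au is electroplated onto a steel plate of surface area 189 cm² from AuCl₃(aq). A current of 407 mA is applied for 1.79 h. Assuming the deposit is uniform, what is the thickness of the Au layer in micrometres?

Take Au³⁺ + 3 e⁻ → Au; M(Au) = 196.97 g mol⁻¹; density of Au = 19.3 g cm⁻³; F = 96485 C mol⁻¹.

4.89 μm

Q = I·t = 0.4070 × 6444.0 = 2623 C; n(e⁻) = 0.02718 mol.
n(Au) = n(e⁻)/3 = 0.009061 mol, so m = 0.009061 × 196.97 = 1.785 g.
Volume = m/ρ = 1.785 / 19.3 = 0.09247 cm³.
Thickness = V/A = 0.09247 / 189 = 4.89 × 10⁻⁴ cm = 4.89 μm.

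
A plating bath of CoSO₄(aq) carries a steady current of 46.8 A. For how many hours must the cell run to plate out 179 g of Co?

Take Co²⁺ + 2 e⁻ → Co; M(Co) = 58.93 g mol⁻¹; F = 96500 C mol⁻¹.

n(Co) = m/M = 179 / 58.93 = 3.038 mol.
Each Co atom requires 2 electrons, so n(e⁻) = 2 × 3.038 = 6.075 mol.
Q = n(e⁻)·F = 6.075 × 96500 = 586200 C.
t = Q/I = 586200 / 46.80 A = 12530 s = 3.48 h.

3.48 h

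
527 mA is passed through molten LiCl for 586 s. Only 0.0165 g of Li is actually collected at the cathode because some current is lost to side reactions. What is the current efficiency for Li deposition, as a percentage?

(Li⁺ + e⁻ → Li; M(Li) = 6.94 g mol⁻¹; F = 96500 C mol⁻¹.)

Q = I·t = 0.5270 × 586.00 = 308.8 C; n(e⁻) = 308.8/96500 = 0.003200 mol.
Theoretical n(Li) = n(e⁻)/1 = 0.003200 mol, i.e. m_theo = 0.003200 × 6.94 = 0.02221 g.
Efficiency = m_actual / m_theo = 0.0165 / 0.02221 = 74.3 %.

74.3 %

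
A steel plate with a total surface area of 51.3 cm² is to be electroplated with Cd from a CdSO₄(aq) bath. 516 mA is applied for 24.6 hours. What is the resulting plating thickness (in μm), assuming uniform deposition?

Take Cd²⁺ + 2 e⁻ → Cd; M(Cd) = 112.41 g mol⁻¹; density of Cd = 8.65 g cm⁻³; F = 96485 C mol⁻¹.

600 μm

Q = I·t = 0.5160 × 88560 = 45700 C; n(e⁻) = 0.4736 mol.
n(Cd) = n(e⁻)/2 = 0.2368 mol, so m = 0.2368 × 112.41 = 26.62 g.
Volume = m/ρ = 26.62 / 8.65 = 3.077 cm³.
Thickness = V/A = 3.077 / 51.3 = 0.0600 cm = 600 μm.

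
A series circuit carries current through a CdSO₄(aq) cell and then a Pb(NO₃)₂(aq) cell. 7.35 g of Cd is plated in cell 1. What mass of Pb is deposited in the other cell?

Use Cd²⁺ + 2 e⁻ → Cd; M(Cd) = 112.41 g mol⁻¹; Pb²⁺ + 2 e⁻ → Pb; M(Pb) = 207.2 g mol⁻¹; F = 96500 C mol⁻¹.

13.5 g

n(Cd) = 7.35 / 112.41 = 0.06539 mol.
Since Cd²⁺ + 2 e⁻ → Cd, n(e⁻) passed = 2 × 0.06539 = 0.1308 mol.
Cells in series carry the same charge, so the same 0.1308 mol of electrons passes through cell 2.
Pb²⁺ + 2 e⁻ → Pb, so n(Pb) = 0.1308 / 2 = 0.06539 mol.
m(Pb) = 0.06539 × 207.2 = 13.5 g.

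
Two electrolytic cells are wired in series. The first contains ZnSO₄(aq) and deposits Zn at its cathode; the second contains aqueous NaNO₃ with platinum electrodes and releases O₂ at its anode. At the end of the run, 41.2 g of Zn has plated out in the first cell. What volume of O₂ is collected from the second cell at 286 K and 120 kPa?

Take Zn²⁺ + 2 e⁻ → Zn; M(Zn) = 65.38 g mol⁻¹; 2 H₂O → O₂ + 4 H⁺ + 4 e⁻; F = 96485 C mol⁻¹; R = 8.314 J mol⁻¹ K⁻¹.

n(Zn) = 41.2 / 65.38 = 0.6302 mol, so n(e⁻) = 2 × 0.6302 = 1.260 mol.
The cells are in series, so the same 1.260 mol of electrons passes through the second cell.
2 H₂O → O₂ + 4 H⁺ + 4 e⁻ — 4 mol e⁻ per mol O₂, so n(O₂) = 1.260/4 = 0.3151 mol.
V = nRT/P = (0.3151 × 8.314 × 286) / (120 × 10³) = 0.00624 m³ = 6.24 L.

6.24 L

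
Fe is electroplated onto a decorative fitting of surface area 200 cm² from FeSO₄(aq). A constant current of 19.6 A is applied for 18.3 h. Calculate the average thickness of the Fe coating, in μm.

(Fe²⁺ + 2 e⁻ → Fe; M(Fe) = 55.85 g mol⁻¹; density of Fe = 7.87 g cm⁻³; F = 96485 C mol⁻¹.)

Q = I·t = 19.60 × 65880 = 1291000 C; n(e⁻) = 13.38 mol.
n(Fe) = n(e⁻)/2 = 6.691 mol, so m = 6.691 × 55.85 = 373.7 g.
Volume = m/ρ = 373.7 / 7.87 = 47.49 cm³.
Thickness = V/A = 47.49 / 200 = 0.237 cm = 2370 μm.

2370 μm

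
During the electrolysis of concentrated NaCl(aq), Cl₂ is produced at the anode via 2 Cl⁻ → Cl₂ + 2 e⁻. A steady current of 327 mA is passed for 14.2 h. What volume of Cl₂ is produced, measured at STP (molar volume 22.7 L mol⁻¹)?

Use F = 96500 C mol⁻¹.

1.97 L

Q = I·t = 0.3270 A × 51120 s = 16720 C.
n(e⁻) = Q/F = 16720 / 96500 = 0.1732 mol.
2 electrons are transferred per Cl₂ molecule, so n(Cl₂) = 0.1732 / 2 = 0.08661 mol.
V = n × V_m = 0.08661 × 22.7 = 1.97 L.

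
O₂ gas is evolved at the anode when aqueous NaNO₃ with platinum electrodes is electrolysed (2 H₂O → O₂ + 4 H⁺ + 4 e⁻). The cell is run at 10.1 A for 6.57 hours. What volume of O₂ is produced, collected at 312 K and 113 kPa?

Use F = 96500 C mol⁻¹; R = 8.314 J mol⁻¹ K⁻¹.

Q = I·t = 10.10 A × 23652 s = 238900 C.
n(e⁻) = Q/F = 238900 / 96500 = 2.475 mol.
4 electrons are transferred per O₂ molecule, so n(O₂) = 2.475 / 4 = 0.6189 mol.
V = nRT/P = (0.6189 × 8.314 × 312) / (113 × 10³ Pa) = 0.0142 m³ = 14.2 L.

14.2 L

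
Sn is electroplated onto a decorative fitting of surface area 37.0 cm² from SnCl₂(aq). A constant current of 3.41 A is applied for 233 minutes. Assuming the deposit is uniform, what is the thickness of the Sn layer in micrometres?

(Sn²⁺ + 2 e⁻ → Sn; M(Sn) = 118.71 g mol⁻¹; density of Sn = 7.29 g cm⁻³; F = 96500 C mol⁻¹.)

1090 μm

Q = I·t = 3.410 × 13980 = 47670 C; n(e⁻) = 0.4940 mol.
n(Sn) = n(e⁻)/2 = 0.2470 mol, so m = 0.2470 × 118.71 = 29.32 g.
Volume = m/ρ = 29.32 / 7.29 = 4.022 cm³.
Thickness = V/A = 4.022 / 37.0 = 0.109 cm = 1090 μm.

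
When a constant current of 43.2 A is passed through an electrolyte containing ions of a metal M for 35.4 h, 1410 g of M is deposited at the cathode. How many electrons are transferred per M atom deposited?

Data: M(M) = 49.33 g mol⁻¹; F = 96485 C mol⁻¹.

Q = I·t = 43.20 A × 127440 s = 5505000 C, so n(e⁻) = 5505000/96485 = 57.06 mol.
n(M) deposited = 1410 / 49.33 = 28.58 mol.
Electrons per atom = n(e⁻)/n(M) = 57.06 / 28.58 = 2.00 ≈ 2, so the ion is M²⁺.

2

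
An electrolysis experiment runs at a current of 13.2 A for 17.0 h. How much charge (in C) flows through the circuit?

8.08 × 10⁵ C

Q = I·t = 13.20 A × 61200 s = 8.08 × 10⁵ C.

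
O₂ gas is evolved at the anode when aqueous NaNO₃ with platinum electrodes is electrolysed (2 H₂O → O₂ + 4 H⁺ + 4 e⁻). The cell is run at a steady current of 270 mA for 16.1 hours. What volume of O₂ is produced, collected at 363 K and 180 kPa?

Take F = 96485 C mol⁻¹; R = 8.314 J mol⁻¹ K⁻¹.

Q = I·t = 0.2700 A × 57960 s = 15650 C.
n(e⁻) = Q/F = 15650 / 96485 = 0.1622 mol.
4 electrons are transferred per O₂ molecule, so n(O₂) = 0.1622 / 4 = 0.04055 mol.
V = nRT/P = (0.04055 × 8.314 × 363) / (180 × 10³ Pa) = 6.80 × 10⁻⁴ m³ = 0.680 L.

0.680 L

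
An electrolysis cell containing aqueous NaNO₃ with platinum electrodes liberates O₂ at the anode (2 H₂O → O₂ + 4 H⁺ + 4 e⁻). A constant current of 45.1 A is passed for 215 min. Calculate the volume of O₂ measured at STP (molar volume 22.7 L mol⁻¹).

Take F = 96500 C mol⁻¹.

Q = I·t = 45.10 A × 12900 s = 581800 C.
n(e⁻) = Q/F = 581800 / 96500 = 6.029 mol.
4 electrons are transferred per O₂ molecule, so n(O₂) = 6.029 / 4 = 1.507 mol.
V = n × V_m = 1.507 × 22.7 = 34.2 L.

34.2 L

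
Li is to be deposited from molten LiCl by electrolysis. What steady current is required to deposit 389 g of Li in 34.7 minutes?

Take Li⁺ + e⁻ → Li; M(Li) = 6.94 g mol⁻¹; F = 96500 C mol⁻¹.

n(Li) = 389 / 6.94 = 56.05 mol.
n(e⁻) = 1 × 56.05 = 56.05 mol.
Q = n(e⁻)·F = 56.05 × 96500 = 5409000 C.
I = Q/t = 5409000 / 2082.0 s = 2600 A.

2600 A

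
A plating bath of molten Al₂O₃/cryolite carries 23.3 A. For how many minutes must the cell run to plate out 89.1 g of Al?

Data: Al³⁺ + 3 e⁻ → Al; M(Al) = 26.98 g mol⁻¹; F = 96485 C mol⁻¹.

n(Al) = m/M = 89.1 / 26.98 = 3.302 mol.
Each Al atom requires 3 electrons, so n(e⁻) = 3 × 3.302 = 9.907 mol.
Q = n(e⁻)·F = 9.907 × 96485 = 955900 C.
t = Q/I = 955900 / 23.30 A = 41030 s = 684 min.

684 min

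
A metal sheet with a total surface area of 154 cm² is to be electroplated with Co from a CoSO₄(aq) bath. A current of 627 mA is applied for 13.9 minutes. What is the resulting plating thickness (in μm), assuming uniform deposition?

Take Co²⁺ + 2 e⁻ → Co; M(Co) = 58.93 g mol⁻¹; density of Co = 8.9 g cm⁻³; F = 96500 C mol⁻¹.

Q = I·t = 0.6270 × 834.00 = 522.9 C; n(e⁻) = 0.005419 mol.
n(Co) = n(e⁻)/2 = 0.002709 mol, so m = 0.002709 × 58.93 = 0.1597 g.
Volume = m/ρ = 0.1597 / 8.9 = 0.01794 cm³.
Thickness = V/A = 0.01794 / 154 = 1.16 × 10⁻⁴ cm = 1.16 μm.

1.16 μm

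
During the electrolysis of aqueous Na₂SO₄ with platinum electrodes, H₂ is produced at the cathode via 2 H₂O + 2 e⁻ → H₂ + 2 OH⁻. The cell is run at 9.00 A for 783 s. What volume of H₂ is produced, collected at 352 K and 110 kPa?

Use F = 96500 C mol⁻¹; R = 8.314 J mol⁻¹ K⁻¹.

Q = I·t = 9.000 A × 783.00 s = 7047 C.
n(e⁻) = Q/F = 7047 / 96500 = 0.07303 mol.
2 electrons are transferred per H₂ molecule, so n(H₂) = 0.07303 / 2 = 0.03651 mol.
V = nRT/P = (0.03651 × 8.314 × 352) / (110 × 10³ Pa) = 9.71 × 10⁻⁴ m³ = 0.971 L.

0.971 L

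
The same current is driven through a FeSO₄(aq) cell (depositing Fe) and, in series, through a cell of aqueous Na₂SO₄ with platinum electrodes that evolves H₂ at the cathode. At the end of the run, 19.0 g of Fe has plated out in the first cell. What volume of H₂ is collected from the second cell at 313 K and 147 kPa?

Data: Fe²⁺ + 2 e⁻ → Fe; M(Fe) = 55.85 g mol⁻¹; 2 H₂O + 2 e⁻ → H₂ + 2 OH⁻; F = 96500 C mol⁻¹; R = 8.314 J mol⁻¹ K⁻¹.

n(Fe) = 19.0 / 55.85 = 0.3402 mol, so n(e⁻) = 2 × 0.3402 = 0.6804 mol.
The cells are in series, so the same 0.6804 mol of electrons passes through the second cell.
2 H₂O + 2 e⁻ → H₂ + 2 OH⁻ — 2 mol e⁻ per mol H₂, so n(H₂) = 0.6804/2 = 0.3402 mol.
V = nRT/P = (0.3402 × 8.314 × 313) / (147 × 10³) = 0.00602 m³ = 6.02 L.

6.02 L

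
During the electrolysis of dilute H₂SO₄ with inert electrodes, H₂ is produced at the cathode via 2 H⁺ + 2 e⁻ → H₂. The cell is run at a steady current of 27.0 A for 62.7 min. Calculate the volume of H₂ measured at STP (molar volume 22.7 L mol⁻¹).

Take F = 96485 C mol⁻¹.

Q = I·t = 27.00 A × 3762.0 s = 101600 C.
n(e⁻) = Q/F = 101600 / 96485 = 1.053 mol.
2 electrons are transferred per H₂ molecule, so n(H₂) = 1.053 / 2 = 0.5264 mol.
V = n × V_m = 0.5264 × 22.7 = 11.9 L.

11.9 L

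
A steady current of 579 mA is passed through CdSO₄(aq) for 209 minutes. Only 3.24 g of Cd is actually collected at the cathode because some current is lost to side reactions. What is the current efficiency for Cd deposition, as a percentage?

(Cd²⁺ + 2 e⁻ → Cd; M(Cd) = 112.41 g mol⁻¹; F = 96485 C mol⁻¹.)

76.6 %

Q = I·t = 0.5790 × 12540 = 7261 C; n(e⁻) = 7261/96485 = 0.07525 mol.
Theoretical n(Cd) = n(e⁻)/2 = 0.03763 mol, i.e. m_theo = 0.03763 × 112.41 = 4.230 g.
Efficiency = m_actual / m_theo = 3.24 / 4.230 = 76.6 %.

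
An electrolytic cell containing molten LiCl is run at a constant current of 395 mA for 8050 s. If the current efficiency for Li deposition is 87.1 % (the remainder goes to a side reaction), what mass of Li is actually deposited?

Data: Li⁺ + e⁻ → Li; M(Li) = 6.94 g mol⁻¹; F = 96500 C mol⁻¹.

Q = I·t = 0.3950 × 8050.0 = 3180 C.
n(e⁻) = 3180/96500 = 0.03295 mol; theoretically n(Li) = 0.03295/1 = 0.03295 mol, m_theo = 0.2287 g.
At 87.1 % efficiency, m_actual = 0.871 × 0.2287 = 0.199 g.

0.199 g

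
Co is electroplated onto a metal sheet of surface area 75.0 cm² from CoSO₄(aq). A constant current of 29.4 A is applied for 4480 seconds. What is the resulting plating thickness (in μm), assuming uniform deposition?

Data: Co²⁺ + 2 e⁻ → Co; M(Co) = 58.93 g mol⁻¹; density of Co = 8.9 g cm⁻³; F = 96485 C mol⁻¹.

Q = I·t = 29.40 × 4480.0 = 131700 C; n(e⁻) = 1.365 mol.
n(Co) = n(e⁻)/2 = 0.6826 mol, so m = 0.6826 × 58.93 = 40.22 g.
Volume = m/ρ = 40.22 / 8.9 = 4.519 cm³.
Thickness = V/A = 4.519 / 75.0 = 0.0603 cm = 603 μm.

603 μm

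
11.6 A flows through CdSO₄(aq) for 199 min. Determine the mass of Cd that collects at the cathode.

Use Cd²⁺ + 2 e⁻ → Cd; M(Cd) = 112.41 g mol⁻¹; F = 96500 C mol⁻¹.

Q = I·t = 11.60 A × 11940 s = 138500 C.
n(e⁻) = Q/F = 138500 / 96500 = 1.435 mol.
Cd²⁺ + 2 e⁻ → Cd, so n(Cd) = n(e⁻)/2 = 0.7176 mol.
m = n·M = 0.7176 × 112.41 = 80.7 g.

80.7 g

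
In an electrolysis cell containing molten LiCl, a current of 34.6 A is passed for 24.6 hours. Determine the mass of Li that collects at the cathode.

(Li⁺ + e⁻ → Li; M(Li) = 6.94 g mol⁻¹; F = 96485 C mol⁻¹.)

Q = I·t = 34.60 A × 88560 s = 3064000 C.
n(e⁻) = Q/F = 3064000 / 96485 = 31.76 mol.
Li⁺ + e⁻ → Li, so n(Li) = n(e⁻)/1 = 31.76 mol.
m = n·M = 31.76 × 6.94 = 220 g.

220 g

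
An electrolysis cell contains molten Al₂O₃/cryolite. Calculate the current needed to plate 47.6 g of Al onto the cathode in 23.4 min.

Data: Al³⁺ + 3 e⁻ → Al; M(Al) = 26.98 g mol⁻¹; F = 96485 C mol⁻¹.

364 A

n(Al) = 47.6 / 26.98 = 1.764 mol.
n(e⁻) = 3 × 1.764 = 5.293 mol.
Q = n(e⁻)·F = 5.293 × 96485 = 510700 C.
I = Q/t = 510700 / 1404.0 s = 364 A.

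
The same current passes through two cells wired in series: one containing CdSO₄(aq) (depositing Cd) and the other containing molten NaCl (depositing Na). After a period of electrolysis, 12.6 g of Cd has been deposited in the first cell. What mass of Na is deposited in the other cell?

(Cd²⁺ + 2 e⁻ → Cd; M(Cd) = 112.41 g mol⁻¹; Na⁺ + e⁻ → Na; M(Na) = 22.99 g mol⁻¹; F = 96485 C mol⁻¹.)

n(Cd) = 12.6 / 112.41 = 0.1121 mol.
Since Cd²⁺ + 2 e⁻ → Cd, n(e⁻) passed = 2 × 0.1121 = 0.2242 mol.
Cells in series carry the same charge, so the same 0.2242 mol of electrons passes through cell 2.
Na⁺ + e⁻ → Na, so n(Na) = 0.2242 / 1 = 0.2242 mol.
m(Na) = 0.2242 × 22.99 = 5.15 g.

5.15 g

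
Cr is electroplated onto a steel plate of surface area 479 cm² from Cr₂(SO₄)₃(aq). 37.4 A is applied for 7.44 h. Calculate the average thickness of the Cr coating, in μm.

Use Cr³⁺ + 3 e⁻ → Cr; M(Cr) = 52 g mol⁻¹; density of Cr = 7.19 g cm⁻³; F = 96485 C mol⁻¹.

Q = I·t = 37.40 × 26784 = 1002000 C; n(e⁻) = 10.38 mol.
n(Cr) = n(e⁻)/3 = 3.461 mol, so m = 3.461 × 52 = 180.0 g.
Volume = m/ρ = 180.0 / 7.19 = 25.03 cm³.
Thickness = V/A = 25.03 / 479 = 0.0523 cm = 523 μm.

523 μm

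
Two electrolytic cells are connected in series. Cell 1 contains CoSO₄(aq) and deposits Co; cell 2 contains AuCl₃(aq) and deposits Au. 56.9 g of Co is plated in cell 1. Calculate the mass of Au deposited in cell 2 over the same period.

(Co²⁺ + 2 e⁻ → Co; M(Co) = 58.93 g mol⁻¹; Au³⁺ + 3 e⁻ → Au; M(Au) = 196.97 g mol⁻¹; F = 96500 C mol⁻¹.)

127 g

n(Co) = 56.9 / 58.93 = 0.9656 mol.
Since Co²⁺ + 2 e⁻ → Co, n(e⁻) passed = 2 × 0.9656 = 1.931 mol.
Cells in series carry the same charge, so the same 1.931 mol of electrons passes through cell 2.
Au³⁺ + 3 e⁻ → Au, so n(Au) = 1.931 / 3 = 0.6437 mol.
m(Au) = 0.6437 × 196.97 = 127 g.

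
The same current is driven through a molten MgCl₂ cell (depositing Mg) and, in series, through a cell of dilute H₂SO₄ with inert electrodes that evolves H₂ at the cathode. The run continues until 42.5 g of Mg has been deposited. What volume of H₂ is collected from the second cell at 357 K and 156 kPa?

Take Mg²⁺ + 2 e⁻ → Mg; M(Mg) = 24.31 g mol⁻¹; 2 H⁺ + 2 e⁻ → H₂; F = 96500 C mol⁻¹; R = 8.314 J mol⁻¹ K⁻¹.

n(Mg) = 42.5 / 24.31 = 1.748 mol, so n(e⁻) = 2 × 1.748 = 3.497 mol.
The cells are in series, so the same 3.497 mol of electrons passes through the second cell.
2 H⁺ + 2 e⁻ → H₂ — 2 mol e⁻ per mol H₂, so n(H₂) = 3.497/2 = 1.748 mol.
V = nRT/P = (1.748 × 8.314 × 357) / (156 × 10³) = 0.0333 m³ = 33.3 L.

33.3 L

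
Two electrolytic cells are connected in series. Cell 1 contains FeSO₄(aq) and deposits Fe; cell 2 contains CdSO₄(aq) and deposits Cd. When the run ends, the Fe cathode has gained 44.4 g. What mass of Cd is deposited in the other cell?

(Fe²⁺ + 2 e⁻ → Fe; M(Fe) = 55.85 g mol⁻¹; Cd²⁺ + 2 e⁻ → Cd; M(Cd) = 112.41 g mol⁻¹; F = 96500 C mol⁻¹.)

89.4 g

n(Fe) = 44.4 / 55.85 = 0.7950 mol.
Since Fe²⁺ + 2 e⁻ → Fe, n(e⁻) passed = 2 × 0.7950 = 1.590 mol.
Cells in series carry the same charge, so the same 1.590 mol of electrons passes through cell 2.
Cd²⁺ + 2 e⁻ → Cd, so n(Cd) = 1.590 / 2 = 0.7950 mol.
m(Cd) = 0.7950 × 112.41 = 89.4 g.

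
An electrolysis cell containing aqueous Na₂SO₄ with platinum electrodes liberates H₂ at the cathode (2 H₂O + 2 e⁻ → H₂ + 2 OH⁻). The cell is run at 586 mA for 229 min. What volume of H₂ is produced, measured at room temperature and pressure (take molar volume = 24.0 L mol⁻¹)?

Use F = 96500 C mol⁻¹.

1.00 L

Q = I·t = 0.5860 A × 13740 s = 8052 C.
n(e⁻) = Q/F = 8052 / 96500 = 0.08344 mol.
2 electrons are transferred per H₂ molecule, so n(H₂) = 0.08344 / 2 = 0.04172 mol.
V = n × V_m = 0.04172 × 24.0 = 1.00 L.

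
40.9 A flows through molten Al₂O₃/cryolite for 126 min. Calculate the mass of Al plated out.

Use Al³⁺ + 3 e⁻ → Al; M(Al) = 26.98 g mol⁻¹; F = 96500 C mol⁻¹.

Q = I·t = 40.90 A × 7560.0 s = 309200 C.
n(e⁻) = Q/F = 309200 / 96500 = 3.204 mol.
Al³⁺ + 3 e⁻ → Al, so n(Al) = n(e⁻)/3 = 1.068 mol.
m = n·M = 1.068 × 26.98 = 28.8 g.

28.8 g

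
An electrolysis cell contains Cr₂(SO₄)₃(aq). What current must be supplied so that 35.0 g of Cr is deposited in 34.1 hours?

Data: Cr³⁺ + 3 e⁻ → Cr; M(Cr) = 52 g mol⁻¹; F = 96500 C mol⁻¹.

1.59 A

n(Cr) = 35.0 / 52 = 0.6731 mol.
n(e⁻) = 3 × 0.6731 = 2.019 mol.
Q = n(e⁻)·F = 2.019 × 96500 = 194900 C.
I = Q/t = 194900 / 122760 s = 1.59 A.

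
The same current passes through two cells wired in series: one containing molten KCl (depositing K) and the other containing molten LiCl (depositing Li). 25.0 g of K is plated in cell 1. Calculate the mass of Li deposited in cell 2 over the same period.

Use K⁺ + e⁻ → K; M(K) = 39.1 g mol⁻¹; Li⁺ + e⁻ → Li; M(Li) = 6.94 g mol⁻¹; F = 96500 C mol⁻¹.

4.44 g

n(K) = 25.0 / 39.1 = 0.6394 mol.
Since K⁺ + e⁻ → K, n(e⁻) passed = 1 × 0.6394 = 0.6394 mol.
Cells in series carry the same charge, so the same 0.6394 mol of electrons passes through cell 2.
Li⁺ + e⁻ → Li, so n(Li) = 0.6394 / 1 = 0.6394 mol.
m(Li) = 0.6394 × 6.94 = 4.44 g.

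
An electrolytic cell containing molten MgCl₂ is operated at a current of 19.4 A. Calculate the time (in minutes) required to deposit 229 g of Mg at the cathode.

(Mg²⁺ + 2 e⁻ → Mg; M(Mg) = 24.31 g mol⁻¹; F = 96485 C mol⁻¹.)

n(Mg) = m/M = 229 / 24.31 = 9.420 mol.
Each Mg atom requires 2 electrons, so n(e⁻) = 2 × 9.420 = 18.84 mol.
Q = n(e⁻)·F = 18.84 × 96485 = 1818000 C.
t = Q/I = 1818000 / 19.40 A = 93700 s = 1560 min.

1560 min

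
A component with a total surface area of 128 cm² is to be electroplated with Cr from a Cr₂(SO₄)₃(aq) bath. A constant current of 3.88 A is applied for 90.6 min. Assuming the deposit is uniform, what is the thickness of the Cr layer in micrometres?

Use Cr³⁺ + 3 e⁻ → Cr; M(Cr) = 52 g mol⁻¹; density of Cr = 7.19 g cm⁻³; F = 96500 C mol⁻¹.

41.2 μm

Q = I·t = 3.880 × 5436.0 = 21090 C; n(e⁻) = 0.2186 mol.
n(Cr) = n(e⁻)/3 = 0.07286 mol, so m = 0.07286 × 52 = 3.788 g.
Volume = m/ρ = 3.788 / 7.19 = 0.5269 cm³.
Thickness = V/A = 0.5269 / 128 = 0.00412 cm = 41.2 μm.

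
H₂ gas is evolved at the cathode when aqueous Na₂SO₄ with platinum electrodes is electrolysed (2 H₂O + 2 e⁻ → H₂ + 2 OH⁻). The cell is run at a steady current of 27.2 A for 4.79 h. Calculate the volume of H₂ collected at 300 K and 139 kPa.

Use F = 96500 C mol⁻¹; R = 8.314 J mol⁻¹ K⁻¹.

Q = I·t = 27.20 A × 17244 s = 469000 C.
n(e⁻) = Q/F = 469000 / 96500 = 4.860 mol.
2 electrons are transferred per H₂ molecule, so n(H₂) = 4.860 / 2 = 2.430 mol.
V = nRT/P = (2.430 × 8.314 × 300) / (139 × 10³ Pa) = 0.0436 m³ = 43.6 L.

43.6 L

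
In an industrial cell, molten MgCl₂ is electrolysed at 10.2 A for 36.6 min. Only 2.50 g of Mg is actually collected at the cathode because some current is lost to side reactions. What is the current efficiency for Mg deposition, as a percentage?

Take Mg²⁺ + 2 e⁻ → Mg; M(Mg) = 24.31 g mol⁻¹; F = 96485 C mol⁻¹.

Q = I·t = 10.20 × 2196.0 = 22400 C; n(e⁻) = 22400/96485 = 0.2322 mol.
Theoretical n(Mg) = n(e⁻)/2 = 0.1161 mol, i.e. m_theo = 0.1161 × 24.31 = 2.822 g.
Efficiency = m_actual / m_theo = 2.50 / 2.822 = 88.6 %.

88.6 %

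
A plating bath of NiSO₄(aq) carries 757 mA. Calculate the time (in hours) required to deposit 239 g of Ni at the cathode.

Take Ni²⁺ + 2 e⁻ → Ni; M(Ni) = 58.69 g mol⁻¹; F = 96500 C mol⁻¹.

n(Ni) = m/M = 239 / 58.69 = 4.072 mol.
Each Ni atom requires 2 electrons, so n(e⁻) = 2 × 4.072 = 8.144 mol.
Q = n(e⁻)·F = 8.144 × 96500 = 785900 C.
t = Q/I = 785900 / 0.7570 A = 1038000 s = 288 h.

288 h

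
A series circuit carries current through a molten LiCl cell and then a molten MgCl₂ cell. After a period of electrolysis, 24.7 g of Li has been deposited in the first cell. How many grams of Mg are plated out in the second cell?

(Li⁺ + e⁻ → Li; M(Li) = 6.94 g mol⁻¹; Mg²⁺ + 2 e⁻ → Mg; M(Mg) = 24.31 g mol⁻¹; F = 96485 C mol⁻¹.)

n(Li) = 24.7 / 6.94 = 3.559 mol.
Since Li⁺ + e⁻ → Li, n(e⁻) passed = 1 × 3.559 = 3.559 mol.
Cells in series carry the same charge, so the same 3.559 mol of electrons passes through cell 2.
Mg²⁺ + 2 e⁻ → Mg, so n(Mg) = 3.559 / 2 = 1.780 mol.
m(Mg) = 1.780 × 24.31 = 43.3 g.

43.3 g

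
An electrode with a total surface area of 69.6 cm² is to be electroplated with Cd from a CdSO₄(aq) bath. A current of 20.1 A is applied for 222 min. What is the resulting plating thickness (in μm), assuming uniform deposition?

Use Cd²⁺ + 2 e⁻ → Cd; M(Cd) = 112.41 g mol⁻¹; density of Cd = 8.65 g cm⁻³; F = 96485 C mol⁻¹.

2590 μm

Q = I·t = 20.10 × 13320 = 267700 C; n(e⁻) = 2.775 mol.
n(Cd) = n(e⁻)/2 = 1.387 mol, so m = 1.387 × 112.41 = 156.0 g.
Volume = m/ρ = 156.0 / 8.65 = 18.03 cm³.
Thickness = V/A = 18.03 / 69.6 = 0.259 cm = 2590 μm.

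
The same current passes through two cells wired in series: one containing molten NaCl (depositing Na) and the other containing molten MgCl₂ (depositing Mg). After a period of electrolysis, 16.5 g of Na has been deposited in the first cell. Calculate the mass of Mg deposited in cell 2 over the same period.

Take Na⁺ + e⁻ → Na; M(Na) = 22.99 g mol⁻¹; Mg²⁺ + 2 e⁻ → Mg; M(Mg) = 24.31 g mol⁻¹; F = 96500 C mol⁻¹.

n(Na) = 16.5 / 22.99 = 0.7177 mol.
Since Na⁺ + e⁻ → Na, n(e⁻) passed = 1 × 0.7177 = 0.7177 mol.
Cells in series carry the same charge, so the same 0.7177 mol of electrons passes through cell 2.
Mg²⁺ + 2 e⁻ → Mg, so n(Mg) = 0.7177 / 2 = 0.3589 mol.
m(Mg) = 0.3589 × 24.31 = 8.72 g.

8.72 g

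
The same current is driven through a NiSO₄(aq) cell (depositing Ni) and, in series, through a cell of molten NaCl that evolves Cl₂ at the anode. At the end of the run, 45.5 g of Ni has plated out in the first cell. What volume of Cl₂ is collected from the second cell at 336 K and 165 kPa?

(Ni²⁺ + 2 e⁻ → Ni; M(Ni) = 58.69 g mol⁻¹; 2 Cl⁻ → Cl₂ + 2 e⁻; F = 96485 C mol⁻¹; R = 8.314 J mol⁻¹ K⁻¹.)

13.1 L

n(Ni) = 45.5 / 58.69 = 0.7753 mol, so n(e⁻) = 2 × 0.7753 = 1.551 mol.
The cells are in series, so the same 1.551 mol of electrons passes through the second cell.
2 Cl⁻ → Cl₂ + 2 e⁻ — 2 mol e⁻ per mol Cl₂, so n(Cl₂) = 1.551/2 = 0.7753 mol.
V = nRT/P = (0.7753 × 8.314 × 336) / (165 × 10³) = 0.0131 m³ = 13.1 L.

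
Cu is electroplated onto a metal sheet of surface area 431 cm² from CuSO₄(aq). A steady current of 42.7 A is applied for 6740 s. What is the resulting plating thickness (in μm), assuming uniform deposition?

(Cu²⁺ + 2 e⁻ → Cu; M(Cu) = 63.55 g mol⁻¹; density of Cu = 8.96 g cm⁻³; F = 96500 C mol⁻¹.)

245 μm

Q = I·t = 42.70 × 6740.0 = 287800 C; n(e⁻) = 2.982 mol.
n(Cu) = n(e⁻)/2 = 1.491 mol, so m = 1.491 × 63.55 = 94.76 g.
Volume = m/ρ = 94.76 / 8.96 = 10.58 cm³.
Thickness = V/A = 10.58 / 431 = 0.0245 cm = 245 μm.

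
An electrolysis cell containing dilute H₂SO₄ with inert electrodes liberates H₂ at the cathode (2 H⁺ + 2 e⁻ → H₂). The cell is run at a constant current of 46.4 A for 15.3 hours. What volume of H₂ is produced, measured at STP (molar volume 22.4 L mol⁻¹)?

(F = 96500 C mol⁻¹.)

297 L

Q = I·t = 46.40 A × 55080 s = 2556000 C.
n(e⁻) = Q/F = 2556000 / 96500 = 26.48 mol.
2 electrons are transferred per H₂ molecule, so n(H₂) = 26.48 / 2 = 13.24 mol.
V = n × V_m = 13.24 × 22.4 = 297 L.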